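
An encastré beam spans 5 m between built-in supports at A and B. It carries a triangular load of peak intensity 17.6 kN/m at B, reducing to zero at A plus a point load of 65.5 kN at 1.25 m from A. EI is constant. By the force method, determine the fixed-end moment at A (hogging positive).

M_A = 60.72 kN·m

Take the two fixed-end moments M_A, M_B as redundants; the released structure is the simple span AB.
End rotations of the released simple span under the applied load (×1/EI):
  at A: triangular load, peak 17.6: 7w₀L³/(360EI) = 42.78/EI
  at B: triangular load, peak 17.6: w₀L³/(45EI) = 48.89/EI
  at A: point load 65.5 at a = 1.25: Pab(L + b)/(6LEI) = 89.55/EI
  at B: point load 65.5 at a = 1.25: Pab(L + a)/(6LEI) = 63.96/EI
  θ_A0 = 132.3/EI,  θ_B0 = 112.9/EI
Flexibility coefficients: a unit moment at one end gives L/(3EI) there and L/(6EI) at the far end, so f₁₁ = f₂₂ = 1.667/EI and f₁₂ = f₂₁ = 0.8333/EI.
Compatibility — zero rotation at each built-in end:
  1.667 M_A + 0.8333 M_B = 132.3
  0.8333 M_A + 1.667 M_B = 112.9
Solving the pair gives M_A = 60.72 kN·m and M_B = 37.35 kN·m (hogging).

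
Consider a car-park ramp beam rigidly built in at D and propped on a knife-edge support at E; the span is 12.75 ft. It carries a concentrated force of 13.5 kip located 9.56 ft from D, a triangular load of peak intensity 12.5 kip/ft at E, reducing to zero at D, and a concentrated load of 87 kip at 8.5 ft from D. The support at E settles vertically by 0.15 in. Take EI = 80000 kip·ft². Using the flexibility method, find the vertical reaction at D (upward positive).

R_D = 84.16 kip

Release the roller at E. Primary structure: cantilever fixed at D.
Downward deflection at the released point E due to the loads:
  point load 13.5 at a = 9.56: Pa²(3L − a)/(6EI) = 5900/EI
  triangular load, peak 12.5 at the free end: 11w₀L⁴/(120EI) = 30280/EI
  point load 87 at a = 8.5: Pa²(3L − a)/(6EI) = 31167/EI
  δ_0 = 67347/EI
Tip deflection under a unit load at E: L³/(3EI) = 690.9/EI.
With EI = 80000 kip·ft²: δ_0 = 0.84184 ft and δ_{EE} = 0.008636 ft/kip.
Compatibility — the beam at E must follow the support down by 0.0125 ft: δ_0 − R_E·δ_{EE} = 0.0125, so R_E = (0.84184 − 0.0125)/0.008636 = 96.03 kip.
Vertical equilibrium: R_D = ΣP − R_E = 180.2 − 96.03 = 84.16 kip.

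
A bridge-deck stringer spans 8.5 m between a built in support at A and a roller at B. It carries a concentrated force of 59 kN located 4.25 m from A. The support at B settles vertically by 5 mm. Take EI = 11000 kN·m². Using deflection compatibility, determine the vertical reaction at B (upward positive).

R_B = 18.17 kN

Release the roller at B. Primary structure: cantilever fixed at A.
Deflection at B on the released cantilever, summing each load's contribution:
  point load 59 at a = 4.25: Pa²(3L − a)/(6EI) = 3774/EI
Flexibility coefficient — unit upward force at B: δ_{BB} = L³/(3EI) = 204.7/EI.
With EI = 11000 kN·m²: δ_0 = 0.34312 m and δ_{BB} = 0.01861 m/kN.
Compatibility — the beam at B must follow the support down by 0.005 m: δ_0 − R_B·δ_{BB} = 0.005, so R_B = (0.34312 − 0.005)/0.01861 = 18.17 kN.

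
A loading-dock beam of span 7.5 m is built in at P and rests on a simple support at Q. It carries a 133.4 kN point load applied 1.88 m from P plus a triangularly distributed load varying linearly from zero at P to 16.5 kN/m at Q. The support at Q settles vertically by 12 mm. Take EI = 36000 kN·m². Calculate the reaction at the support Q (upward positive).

R_Q = 42.48 kN

Take the reaction at Q as the redundant and release it; the primary structure is a cantilever fixed at P.
Free-end deflection of the primary structure under the applied loading (downward +):
  point load 133.4 at a = 1.88: Pa²(3L − a)/(6EI) = 1620/EI
  triangular load, peak 16.5 at the free end: 11w₀L⁴/(120EI) = 4786/EI
  δ_0 = 6406/EI
Tip deflection under a unit load at Q: L³/(3EI) = 140.6/EI.
With EI = 36000 kN·m²: δ_0 = 0.17794 m and δ_{QQ} = 0.003906 m/kN.
Compatibility — the beam at Q must follow the support down by 0.012 m: δ_0 − R_Q·δ_{QQ} = 0.012, so R_Q = (0.17794 − 0.012)/0.003906 = 42.48 kN.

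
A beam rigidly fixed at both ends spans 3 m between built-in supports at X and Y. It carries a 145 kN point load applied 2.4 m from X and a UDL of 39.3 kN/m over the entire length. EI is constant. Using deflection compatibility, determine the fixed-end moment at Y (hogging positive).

M_Y = 85.16 kN·m

Release both end moments; the primary structure is a simply-supported span XY with redundants M_X and M_Y.
Simple-span end rotations at X and Y under the given loads:
  at X: point load 145 at a = 2.4: Pab(L + b)/(6LEI) = 41.76/EI
  at Y: point load 145 at a = 2.4: Pab(L + a)/(6LEI) = 62.64/EI
  at X: UDL 39.3: wL³/(24EI) = 44.21/EI
  at Y: UDL 39.3: wL³/(24EI) = 44.21/EI
  θ_X0 = 85.97/EI,  θ_Y0 = 106.9/EI
Flexibility coefficients: a unit moment at one end gives L/(3EI) there and L/(6EI) at the far end, so f₁₁ = f₂₂ = 1/EI and f₁₂ = f₂₁ = 0.5/EI.
Compatibility — zero rotation at each built-in end:
  1 M_X + 0.5 M_Y = 85.97
  0.5 M_X + 1 M_Y = 106.9
Solving the pair gives M_X = 43.4 kN·m and M_Y = 85.16 kN·m (hogging).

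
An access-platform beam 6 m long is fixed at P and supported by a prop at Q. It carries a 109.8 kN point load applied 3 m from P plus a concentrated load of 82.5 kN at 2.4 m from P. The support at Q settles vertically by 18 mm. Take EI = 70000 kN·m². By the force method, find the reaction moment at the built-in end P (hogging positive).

M_P = 323.6 kN·m

Release the roller at Q. Primary structure: cantilever fixed at P.
Free-end deflection of the primary structure under the applied loading (downward +):
  point load 109.8 at a = 3: Pa²(3L − a)/(6EI) = 2470/EI
  point load 82.5 at a = 2.4: Pa²(3L − a)/(6EI) = 1236/EI
  δ_0 = 3706/EI
Tip deflection under a unit load at Q: L³/(3EI) = 72/EI.
With EI = 70000 kN·m²: δ_0 = 0.052943 m and δ_{QQ} = 0.001029 m/kN.
Compatibility — the beam at Q must follow the support down by 0.018 m: δ_0 − R_Q·δ_{QQ} = 0.018, so R_Q = (0.052943 − 0.018)/0.001029 = 33.97 kN.
Moment equilibrium about P: M_P = Σ(load moments about P) − R_Q·L = 527.4 − 33.97×6 = 323.6 kN·m.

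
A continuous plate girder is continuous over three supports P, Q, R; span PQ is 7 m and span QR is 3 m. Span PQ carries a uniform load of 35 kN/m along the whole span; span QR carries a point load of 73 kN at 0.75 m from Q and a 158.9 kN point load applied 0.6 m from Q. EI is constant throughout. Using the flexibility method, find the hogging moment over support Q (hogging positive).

M_Q = 181.4 kN·m

Release continuity at Q by inserting a hinge; the redundant is the internal moment M_Q. The primary structure is two simply-supported spans PQ and QR.
Discontinuity in slope at Q on the released structure — sum the simple-span end rotations:
  span PQ: UDL 35: wL³/(24EI) = 500.2/EI
  span QR: point load 73 at a = 0.75: Pab(L + b)/(6LEI) = 35.93/EI
  span QR: point load 158.9 at a = 0.6: Pab(L + b)/(6LEI) = 68.64/EI
  relative rotation θ_0 = (500.2 + 104.6)/EI = 604.8/EI
A unit hogging moment at Q produces rotation L₁/(3EI) + L₂/(3EI) = 3.333/EI.
Slope continuity at Q: θ_0 = M_Q·3.333/EI, so M_Q = 604.8/3.333 = 181.4 kN·m (hogging).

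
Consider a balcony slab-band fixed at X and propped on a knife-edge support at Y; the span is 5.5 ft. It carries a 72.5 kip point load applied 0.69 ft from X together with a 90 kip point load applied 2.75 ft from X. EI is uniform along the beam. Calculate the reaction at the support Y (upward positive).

Choose R_Y as the redundant. The primary structure is the cantilever fixed at X.
Downward deflection at the released point Y due to the loads:
  point load 72.5 at a = 0.69: Pa²(3L − a)/(6EI) = 90.95/EI
  point load 90 at a = 2.75: Pa²(3L − a)/(6EI) = 1560/EI
  δ_0 = 1651/EI
Tip deflection under a unit load at Y: L³/(3EI) = 55.46/EI.
The prop prevents deflection at Y: R_Y = δ_0/δ_{YY} = 1651/55.46 = 29.77 kip.

R_Y = 29.77 kip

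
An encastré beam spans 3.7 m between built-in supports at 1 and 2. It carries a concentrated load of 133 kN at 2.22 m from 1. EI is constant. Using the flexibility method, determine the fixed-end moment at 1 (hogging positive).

Take the two fixed-end moments M_1, M_2 as redundants; the released structure is the simple span 12.
On the primary (simply-supported) span, the end slopes from the loading are:
  at 1: point load 133 at a = 2.22: Pab(L + b)/(6LEI) = 102/EI
  at 2: point load 133 at a = 2.22: Pab(L + a)/(6LEI) = 116.5/EI
  θ_10 = 102/EI,  θ_20 = 116.5/EI
Flexibility coefficients: a unit moment at one end gives L/(3EI) there and L/(6EI) at the far end, so f₁₁ = f₂₂ = 1.233/EI and f₁₂ = f₂₁ = 0.6167/EI.
Compatibility — zero rotation at each built-in end:
  1.233 M_1 + 0.6167 M_2 = 102
  0.6167 M_1 + 1.233 M_2 = 116.5
Solving the pair gives M_1 = 47.24 kN·m and M_2 = 70.86 kN·m (hogging).

M_1 = 47.24 kN·m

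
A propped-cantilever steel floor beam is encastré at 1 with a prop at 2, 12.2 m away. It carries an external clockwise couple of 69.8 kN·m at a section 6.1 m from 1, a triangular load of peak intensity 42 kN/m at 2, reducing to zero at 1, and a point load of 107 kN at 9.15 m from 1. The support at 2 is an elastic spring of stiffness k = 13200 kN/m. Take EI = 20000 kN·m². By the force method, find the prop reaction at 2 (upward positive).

R_2 = 214.5 kN

Remove the prop at 2; the released (primary) structure is a cantilever built in at 1.
Free-end deflection of the primary structure under the applied loading (downward +):
  clockwise couple 69.8 at a = 6.1: M₀a(2L − a)/(2EI) = 3896/EI
  triangular load, peak 42 at the free end: 11w₀L⁴/(120EI) = 85290/EI
  point load 107 at a = 9.15: Pa²(3L − a)/(6EI) = 40984/EI
  δ_0 = 130171/EI
Flexibility coefficient — unit upward force at 2: δ_{22} = L³/(3EI) = 605.3/EI.
With EI = 20000 kN·m²: δ_0 = 6.5085 m and δ_{22} = 0.030264 m/kN.
Compatibility — the spring shortens by R_2/k under the reaction it provides: δ_0 − R_2·δ_{22} = R_2/k. With 1/k = 0.000076 m/kN, R_2 = δ_0 / (δ_{22} + 1/k) = 6.5085 / (0.030264 + 0.000076) = 214.5 kN.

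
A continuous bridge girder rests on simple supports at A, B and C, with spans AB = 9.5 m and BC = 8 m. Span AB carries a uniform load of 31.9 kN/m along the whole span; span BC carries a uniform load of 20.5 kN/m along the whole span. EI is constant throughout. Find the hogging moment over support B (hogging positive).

Release continuity at B by inserting a hinge; the redundant is the internal moment M_B. The primary structure is two simply-supported spans AB and BC.
Discontinuity in slope at B on the released structure — sum the simple-span end rotations:
  span AB: UDL 31.9: wL³/(24EI) = 1140/EI
  span BC: UDL 20.5: wL³/(24EI) = 437.3/EI
  relative rotation θ_0 = (1140 + 437.3)/EI = 1577/EI
A unit hogging moment at B produces rotation L₁/(3EI) + L₂/(3EI) = 5.833/EI.
Compatibility: M_B·(L₁+L₂)/(3EI) = θ_0, giving M_B = 270.3 kN·m (hogging).

M_B = 270.3 kN·m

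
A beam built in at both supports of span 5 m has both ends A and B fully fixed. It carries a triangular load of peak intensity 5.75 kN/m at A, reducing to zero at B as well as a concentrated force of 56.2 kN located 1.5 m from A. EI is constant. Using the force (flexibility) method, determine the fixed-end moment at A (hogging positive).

Release both end moments; the primary structure is a simply-supported span AB with redundants M_A and M_B.
End rotations of the released simple span under the applied load (×1/EI):
  at A: triangular load, peak 5.75: w₀L³/(45EI) = 15.97/EI
  at B: triangular load, peak 5.75: 7w₀L³/(360EI) = 13.98/EI
  at A: point load 56.2 at a = 1.5: Pab(L + b)/(6LEI) = 83.6/EI
  at B: point load 56.2 at a = 1.5: Pab(L + a)/(6LEI) = 63.93/EI
  θ_A0 = 99.57/EI,  θ_B0 = 77.9/EI
Flexibility coefficients: a unit moment at one end gives L/(3EI) there and L/(6EI) at the far end, so f₁₁ = f₂₂ = 1.667/EI and f₁₂ = f₂₁ = 0.8333/EI.
Compatibility — zero rotation at each built-in end:
  1.667 M_A + 0.8333 M_B = 99.57
  0.8333 M_A + 1.667 M_B = 77.9
Solving the pair gives M_A = 48.49 kN·m and M_B = 22.49 kN·m (hogging).

M_A = 48.49 kN·m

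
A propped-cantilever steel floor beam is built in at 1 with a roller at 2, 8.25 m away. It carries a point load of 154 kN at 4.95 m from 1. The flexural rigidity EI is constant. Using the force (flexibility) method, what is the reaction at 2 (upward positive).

R_2 = 66.53 kN

Release the roller at 2. Primary structure: cantilever fixed at 1.
Downward deflection at the released point 2 due to the loads:
  point load 154 at a = 4.95: Pa²(3L − a)/(6EI) = 12452/EI
Flexibility coefficient — unit upward force at 2: δ_{22} = L³/(3EI) = 187.2/EI.
Compatibility at 2: δ_0 − R_2·δ_{22} = 0, so R_2 = 12452/187.2 = 66.53 kN.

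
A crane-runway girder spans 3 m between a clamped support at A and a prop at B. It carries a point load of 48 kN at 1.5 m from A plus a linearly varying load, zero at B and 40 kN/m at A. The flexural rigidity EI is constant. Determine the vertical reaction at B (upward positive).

R_B = 27 kN

Release the roller at B. Primary structure: cantilever fixed at A.
Downward deflection at the released point B due to the loads:
  point load 48 at a = 1.5: Pa²(3L − a)/(6EI) = 135/EI
  triangular load, peak 40 at the fixed end: w₀L⁴/(30EI) = 108/EI
  δ_0 = 243/EI
Flexibility coefficient — unit upward force at B: δ_{BB} = L³/(3EI) = 9/EI.
The prop prevents deflection at B: R_B = δ_0/δ_{BB} = 243/9 = 27 kN.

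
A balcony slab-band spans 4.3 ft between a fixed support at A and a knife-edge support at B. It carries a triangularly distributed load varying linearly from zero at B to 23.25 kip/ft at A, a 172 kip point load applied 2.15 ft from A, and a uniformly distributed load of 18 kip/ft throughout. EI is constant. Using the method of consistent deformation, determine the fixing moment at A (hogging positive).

Take the reaction at B as the redundant and release it; the primary structure is a cantilever fixed at A.
Primary-structure tip deflection at B by superposition:
  triangular load, peak 23.25 at the fixed end: w₀L⁴/(30EI) = 265/EI
  point load 172 at a = 2.15: Pa²(3L − a)/(6EI) = 1425/EI
  UDL 18: wL⁴/(8EI) = 769.2/EI
  δ_0 = 2459/EI
Tip deflection under a unit load at B: L³/(3EI) = 26.5/EI.
The prop prevents deflection at B: R_B = δ_0/δ_{BB} = 2459/26.5 = 92.77 kip.
Moment equilibrium about A: M_A = Σ(load moments about A) − R_B·L = 607.9 − 92.77×4.3 = 208.9 kip·ft.

M_A = 208.9 kip·ft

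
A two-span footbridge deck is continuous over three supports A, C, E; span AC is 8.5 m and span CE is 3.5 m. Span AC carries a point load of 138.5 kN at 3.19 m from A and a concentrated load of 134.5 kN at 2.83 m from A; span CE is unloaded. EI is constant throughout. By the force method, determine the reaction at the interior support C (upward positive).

Release continuity at C by inserting a hinge; the redundant is the internal moment M_C. The primary structure is two simply-supported spans AC and CE.
Discontinuity in slope at C on the released structure — sum the simple-span end rotations:
  span AC: point load 138.5 at a = 3.19: Pab(L + a)/(6LEI) = 537.7/EI
  span AC: point load 134.5 at a = 2.83: Pab(L + a)/(6LEI) = 479.5/EI
  relative rotation θ_0 = (1017 + 0)/EI = 1017/EI
A unit hogging moment at C produces rotation L₁/(3EI) + L₂/(3EI) = 4/EI.
Slope continuity at C: θ_0 = M_C·4/EI, so M_C = 1017/4 = 254.3 kN·m (hogging).
Span AC, ΣM about A with M_C applied at C: R_C^{AC}·8.5 = 822.5 + 254.3, so R_C^{AC} = 126.7 kN and R_A = 273 − 126.7 = 146.3 kN.
Span CE, ΣM about E: R_C^{CE}·3.5 = 0 + 254.3, so R_C^{CE} = 72.66 kN and R_E = 0 − 72.66 = -72.66 kN.
R_C = 126.7 + 72.66 = 199.3 kN.

R_C = 199.3 kN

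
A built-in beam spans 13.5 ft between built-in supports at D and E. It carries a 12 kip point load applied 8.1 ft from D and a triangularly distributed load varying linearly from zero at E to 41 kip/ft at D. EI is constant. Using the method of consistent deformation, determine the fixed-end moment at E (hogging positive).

M_E = 272.4 kip·ft

Release both end moments; the primary structure is a simply-supported span DE with redundants M_D and M_E.
Simple-span end rotations at D and E under the given loads:
  at D: point load 12 at a = 8.1: Pab(L + b)/(6LEI) = 122.5/EI
  at E: point load 12 at a = 8.1: Pab(L + a)/(6LEI) = 140/EI
  at D: triangular load, peak 41: w₀L³/(45EI) = 2242/EI
  at E: triangular load, peak 41: 7w₀L³/(360EI) = 1961/EI
  θ_D0 = 2364/EI,  θ_E0 = 2101/EI
Flexibility coefficients: a unit moment at one end gives L/(3EI) there and L/(6EI) at the far end, so f₁₁ = f₂₂ = 4.5/EI and f₁₂ = f₂₁ = 2.25/EI.
Compatibility — zero rotation at each built-in end:
  4.5 M_D + 2.25 M_E = 2364
  2.25 M_D + 4.5 M_E = 2101
Solving the pair gives M_D = 389.2 kip·ft and M_E = 272.4 kip·ft (hogging).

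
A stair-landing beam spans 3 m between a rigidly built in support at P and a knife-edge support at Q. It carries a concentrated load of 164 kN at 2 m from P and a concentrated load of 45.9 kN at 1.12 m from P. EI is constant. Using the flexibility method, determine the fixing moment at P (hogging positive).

M_P = 99.09 kN·m

Take the reaction at Q as the redundant and release it; the primary structure is a cantilever fixed at P.
Free-end deflection of the primary structure under the applied loading (downward +):
  point load 164 at a = 2: Pa²(3L − a)/(6EI) = 765.3/EI
  point load 45.9 at a = 1.12: Pa²(3L − a)/(6EI) = 75.62/EI
  δ_0 = 841/EI
Flexibility coefficient — unit upward force at Q: δ_{QQ} = L³/(3EI) = 9/EI.
The prop prevents deflection at Q: R_Q = δ_0/δ_{QQ} = 841/9 = 93.44 kN.
Moment equilibrium about P: M_P = Σ(load moments about P) − R_Q·L = 379.4 − 93.44×3 = 99.09 kN·m.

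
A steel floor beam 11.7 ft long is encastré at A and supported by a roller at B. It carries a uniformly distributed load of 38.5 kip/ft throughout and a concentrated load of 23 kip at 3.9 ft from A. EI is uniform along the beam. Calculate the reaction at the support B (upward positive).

R_B = 172.3 kip

Release the roller at B. Primary structure: cantilever fixed at A.
Primary-structure tip deflection at B by superposition:
  UDL 38.5: wL⁴/(8EI) = 90181/EI
  point load 23 at a = 3.9: Pa²(3L − a)/(6EI) = 1819/EI
  δ_0 = 92000/EI
Flexibility coefficient — unit upward force at B: δ_{BB} = L³/(3EI) = 533.9/EI.
Compatibility at B: δ_0 − R_B·δ_{BB} = 0, so R_B = 92000/533.9 = 172.3 kip.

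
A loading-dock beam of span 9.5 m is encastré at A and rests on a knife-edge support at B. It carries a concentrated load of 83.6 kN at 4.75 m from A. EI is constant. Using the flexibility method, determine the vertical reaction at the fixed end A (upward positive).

R_A = 57.48 kN

Release the roller at B. Primary structure: cantilever fixed at A.
Deflection at B on the released cantilever, summing each load's contribution:
  point load 83.6 at a = 4.75: Pa²(3L − a)/(6EI) = 7466/EI
Flexibility coefficient — unit upward force at B: δ_{BB} = L³/(3EI) = 285.8/EI.
Compatibility at B: δ_0 − R_B·δ_{BB} = 0, so R_B = 7466/285.8 = 26.12 kN.
Vertical equilibrium: R_A = ΣP − R_B = 83.6 − 26.12 = 57.48 kN.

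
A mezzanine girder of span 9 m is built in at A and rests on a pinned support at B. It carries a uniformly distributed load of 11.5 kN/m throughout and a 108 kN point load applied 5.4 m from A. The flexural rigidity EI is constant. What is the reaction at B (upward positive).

R_B = 85.47 kN

Choose R_B as the redundant. The primary structure is the cantilever fixed at A.
Primary-structure tip deflection at B by superposition:
  UDL 11.5: wL⁴/(8EI) = 9431/EI
  point load 108 at a = 5.4: Pa²(3L − a)/(6EI) = 11337/EI
  δ_0 = 20769/EI
Flexibility coefficient — unit upward force at B: δ_{BB} = L³/(3EI) = 243/EI.
The prop prevents deflection at B: R_B = δ_0/δ_{BB} = 20769/243 = 85.47 kN.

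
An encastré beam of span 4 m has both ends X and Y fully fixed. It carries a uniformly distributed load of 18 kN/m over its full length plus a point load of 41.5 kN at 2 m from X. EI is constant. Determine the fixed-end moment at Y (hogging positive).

Take the two fixed-end moments M_X, M_Y as redundants; the released structure is the simple span XY.
End rotations of the released simple span under the applied load (×1/EI):
  at X: UDL 18: wL³/(24EI) = 48/EI
  at Y: UDL 18: wL³/(24EI) = 48/EI
  at X: point load 41.5 at a = 2: Pab(L + b)/(6LEI) = 41.5/EI
  at Y: point load 41.5 at a = 2: Pab(L + a)/(6LEI) = 41.5/EI
  θ_X0 = 89.5/EI,  θ_Y0 = 89.5/EI
Flexibility coefficients: a unit moment at one end gives L/(3EI) there and L/(6EI) at the far end, so f₁₁ = f₂₂ = 1.333/EI and f₁₂ = f₂₁ = 0.6667/EI.
Compatibility — zero rotation at each built-in end:
  1.333 M_X + 0.6667 M_Y = 89.5
  0.6667 M_X + 1.333 M_Y = 89.5
Solving the pair gives M_X = 44.75 kN·m and M_Y = 44.75 kN·m (hogging).

M_Y = 44.75 kN·m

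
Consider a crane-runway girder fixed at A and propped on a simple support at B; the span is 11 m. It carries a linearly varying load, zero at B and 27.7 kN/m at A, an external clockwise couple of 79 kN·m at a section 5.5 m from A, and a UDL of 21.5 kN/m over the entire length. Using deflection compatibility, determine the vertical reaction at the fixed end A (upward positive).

Release the roller at B. Primary structure: cantilever fixed at A.
Primary-structure tip deflection at B by superposition:
  triangular load, peak 27.7 at the fixed end: w₀L⁴/(30EI) = 13519/EI
  clockwise couple 79 at a = 5.5: M₀a(2L − a)/(2EI) = 3585/EI
  UDL 21.5: wL⁴/(8EI) = 39348/EI
  δ_0 = 56451/EI
Flexibility coefficient — unit upward force at B: δ_{BB} = L³/(3EI) = 443.7/EI.
The prop prevents deflection at B: R_B = δ_0/δ_{BB} = 56451/443.7 = 127.2 kN.
Vertical equilibrium: R_A = ΣP − R_B = 388.9 − 127.2 = 261.6 kN.

R_A = 261.6 kN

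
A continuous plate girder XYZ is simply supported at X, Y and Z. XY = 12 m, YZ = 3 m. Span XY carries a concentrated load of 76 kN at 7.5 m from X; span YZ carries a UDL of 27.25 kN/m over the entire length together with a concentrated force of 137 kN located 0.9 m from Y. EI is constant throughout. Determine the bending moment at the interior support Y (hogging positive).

M_Y = 159.7 kN·m

Take M_Y as the redundant. Released structure: two simple spans XY and YZ with a hinge at Y.
End slopes at the hinge Y, treating each span as simply supported:
  span XY: point load 76 at a = 7.5: Pab(L + a)/(6LEI) = 694.7/EI
  span YZ: UDL 27.25: wL³/(24EI) = 30.66/EI
  span YZ: point load 137 at a = 0.9: Pab(L + b)/(6LEI) = 73.36/EI
  relative rotation θ_0 = (694.7 + 104)/EI = 798.7/EI
A unit hogging moment at Y produces rotation L₁/(3EI) + L₂/(3EI) = 5/EI.
Compatibility: M_Y·(L₁+L₂)/(3EI) = θ_0, giving M_Y = 159.7 kN·m (hogging).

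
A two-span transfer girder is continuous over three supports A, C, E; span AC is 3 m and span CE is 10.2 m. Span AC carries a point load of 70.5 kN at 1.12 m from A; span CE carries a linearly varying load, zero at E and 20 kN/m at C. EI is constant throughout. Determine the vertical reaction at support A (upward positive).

R_A = 5.875 kN

Take M_C as the redundant. Released structure: two simple spans AC and CE with a hinge at C.
End slopes at the hinge C, treating each span as simply supported:
  span AC: point load 70.5 at a = 1.12: Pab(L + a)/(6LEI) = 33.98/EI
  span CE: triangular load, peak 20: w₀L³/(45EI) = 471.6/EI
  relative rotation θ_0 = (33.98 + 471.6)/EI = 505.6/EI
A unit hogging moment at C produces rotation L₁/(3EI) + L₂/(3EI) = 4.4/EI.
Compatibility: M_C·(L₁+L₂)/(3EI) = θ_0, giving M_C = 114.9 kN·m (hogging).
Span AC, ΣM about A with M_C applied at C: R_C^{AC}·3 = 78.96 + 114.9, so R_C^{AC} = 64.62 kN and R_A = 70.5 − 64.62 = 5.875 kN.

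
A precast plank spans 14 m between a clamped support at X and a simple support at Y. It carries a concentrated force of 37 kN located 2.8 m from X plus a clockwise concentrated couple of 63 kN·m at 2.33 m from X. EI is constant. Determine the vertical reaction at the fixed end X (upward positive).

R_X = 32.87 kN

Choose R_Y as the redundant. The primary structure is the cantilever fixed at X.
Downward deflection at the released point Y due to the loads:
  point load 37 at a = 2.8: Pa²(3L − a)/(6EI) = 1895/EI
  clockwise couple 63 at a = 2.33: M₀a(2L − a)/(2EI) = 1884/EI
  δ_0 = 3779/EI
Tip deflection under a unit load at Y: L³/(3EI) = 914.7/EI.
Compatibility at Y: δ_0 − R_Y·δ_{YY} = 0, so R_Y = 3779/914.7 = 4.132 kN.
Vertical equilibrium: R_X = ΣP − R_Y = 37 − 4.132 = 32.87 kN.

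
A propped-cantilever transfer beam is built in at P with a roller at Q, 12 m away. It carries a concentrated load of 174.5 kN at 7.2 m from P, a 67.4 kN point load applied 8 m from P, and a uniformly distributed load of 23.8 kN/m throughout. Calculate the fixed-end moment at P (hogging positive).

Take the reaction at Q as the redundant and release it; the primary structure is a cantilever fixed at P.
Deflection at Q on the released cantilever, summing each load's contribution:
  point load 174.5 at a = 7.2: Pa²(3L − a)/(6EI) = 43421/EI
  point load 67.4 at a = 8: Pa²(3L − a)/(6EI) = 20130/EI
  UDL 23.8: wL⁴/(8EI) = 61690/EI
  δ_0 = 125241/EI
Flexibility coefficient — unit upward force at Q: δ_{QQ} = L³/(3EI) = 576/EI.
The prop prevents deflection at Q: R_Q = δ_0/δ_{QQ} = 125241/576 = 217.4 kN.
Moment equilibrium about P: M_P = Σ(load moments about P) − R_Q·L = 3509 − 217.4×12 = 900 kN·m.

M_P = 900 kN·m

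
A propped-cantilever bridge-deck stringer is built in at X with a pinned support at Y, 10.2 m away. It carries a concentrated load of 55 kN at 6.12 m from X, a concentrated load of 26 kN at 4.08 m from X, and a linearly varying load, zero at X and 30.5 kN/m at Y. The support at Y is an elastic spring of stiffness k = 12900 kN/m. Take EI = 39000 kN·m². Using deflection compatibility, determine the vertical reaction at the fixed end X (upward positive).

R_X = 122.8 kN

Release the roller at Y. Primary structure: cantilever fixed at X.
Free-end deflection of the primary structure under the applied loading (downward +):
  point load 55 at a = 6.12: Pa²(3L − a)/(6EI) = 8405/EI
  point load 26 at a = 4.08: Pa²(3L − a)/(6EI) = 1913/EI
  triangular load, peak 30.5 at the free end: 11w₀L⁴/(120EI) = 30263/EI
  δ_0 = 40581/EI
Flexibility coefficient — unit upward force at Y: δ_{YY} = L³/(3EI) = 353.7/EI.
With EI = 39000 kN·m²: δ_0 = 1.0405 m and δ_{YY} = 0.00907 m/kN.
Compatibility — the spring shortens by R_Y/k under the reaction it provides: δ_0 − R_Y·δ_{YY} = R_Y/k. With 1/k = 0.000078 m/kN, R_Y = δ_0 / (δ_{YY} + 1/k) = 1.0405 / (0.00907 + 0.000078) = 113.7 kN.
Vertical equilibrium: R_X = ΣP − R_Y = 236.6 − 113.7 = 122.8 kN.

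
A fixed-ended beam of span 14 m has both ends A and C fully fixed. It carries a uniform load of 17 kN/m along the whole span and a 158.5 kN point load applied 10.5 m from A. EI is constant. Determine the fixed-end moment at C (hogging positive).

Take the two fixed-end moments M_A, M_C as redundants; the released structure is the simple span AC.
On the primary (simply-supported) span, the end slopes from the loading are:
  at A: UDL 17: wL³/(24EI) = 1944/EI
  at C: UDL 17: wL³/(24EI) = 1944/EI
  at A: point load 158.5 at a = 10.5: Pab(L + b)/(6LEI) = 1214/EI
  at C: point load 158.5 at a = 10.5: Pab(L + a)/(6LEI) = 1699/EI
  θ_A0 = 3157/EI,  θ_C0 = 3643/EI
Flexibility coefficients: a unit moment at one end gives L/(3EI) there and L/(6EI) at the far end, so f₁₁ = f₂₂ = 4.667/EI and f₁₂ = f₂₁ = 2.333/EI.
Compatibility — zero rotation at each built-in end:
  4.667 M_A + 2.333 M_C = 3157
  2.333 M_A + 4.667 M_C = 3643
Solving the pair gives M_A = 381.7 kN·m and M_C = 589.7 kN·m (hogging).

M_C = 589.7 kN·m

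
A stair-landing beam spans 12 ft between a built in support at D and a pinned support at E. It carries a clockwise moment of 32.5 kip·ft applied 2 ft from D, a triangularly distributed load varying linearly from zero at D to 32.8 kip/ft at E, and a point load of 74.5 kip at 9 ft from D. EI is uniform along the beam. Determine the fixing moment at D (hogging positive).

M_D = 397.9 kip·ft

Remove the prop at E; the released (primary) structure is a cantilever built in at D.
Free-end deflection of the primary structure under the applied loading (downward +):
  clockwise couple 32.5 at a = 2: M₀a(2L − a)/(2EI) = 715/EI
  triangular load, peak 32.8 at the free end: 11w₀L⁴/(120EI) = 62346/EI
  point load 74.5 at a = 9: Pa²(3L − a)/(6EI) = 27155/EI
  δ_0 = 90216/EI
Flexibility coefficient — unit upward force at E: δ_{EE} = L³/(3EI) = 576/EI.
Compatibility at E: δ_0 − R_E·δ_{EE} = 0, so R_E = 90216/576 = 156.6 kip.
Moment equilibrium about D: M_D = Σ(load moments about D) − R_E·L = 2277 − 156.6×12 = 397.9 kip·ft.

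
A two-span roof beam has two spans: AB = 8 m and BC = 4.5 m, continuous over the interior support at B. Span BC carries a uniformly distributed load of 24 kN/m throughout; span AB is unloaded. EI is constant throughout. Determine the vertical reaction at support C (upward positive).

R_C = 49.14 kN

Take M_B as the redundant. Released structure: two simple spans AB and BC with a hinge at B.
Rotations at B on the released spans (each span's end-slope, ×1/EI):
  span BC: UDL 24: wL³/(24EI) = 91.12/EI
  relative rotation θ_0 = (0 + 91.12)/EI = 91.12/EI
A unit hogging moment at B produces rotation L₁/(3EI) + L₂/(3EI) = 4.167/EI.
Compatibility: M_B·(L₁+L₂)/(3EI) = θ_0, giving M_B = 21.87 kN·m (hogging).
Span BC, ΣM about C: R_B^{BC}·4.5 = 243 + 21.87, so R_B^{BC} = 58.86 kN and R_C = 108 − 58.86 = 49.14 kN.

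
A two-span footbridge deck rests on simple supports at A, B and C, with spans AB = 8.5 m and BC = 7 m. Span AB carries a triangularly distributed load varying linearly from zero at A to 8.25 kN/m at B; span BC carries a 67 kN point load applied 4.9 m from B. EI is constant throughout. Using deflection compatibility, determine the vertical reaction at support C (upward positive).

R_C = 39.66 kN

Insert a hinge at B; M_B is the redundant, and each span becomes simply supported.
Rotations at B on the released spans (each span's end-slope, ×1/EI):
  span AB: triangular load, peak 8.25: w₀L³/(45EI) = 112.6/EI
  span BC: point load 67 at a = 4.9: Pab(L + b)/(6LEI) = 149.4/EI
  relative rotation θ_0 = (112.6 + 149.4)/EI = 262/EI
A unit hogging moment at B produces rotation L₁/(3EI) + L₂/(3EI) = 5.167/EI.
Compatibility: M_B·(L₁+L₂)/(3EI) = θ_0, giving M_B = 50.7 kN·m (hogging).
Span BC, ΣM about C: R_B^{BC}·7 = 140.7 + 50.7, so R_B^{BC} = 27.34 kN and R_C = 67 − 27.34 = 39.66 kN.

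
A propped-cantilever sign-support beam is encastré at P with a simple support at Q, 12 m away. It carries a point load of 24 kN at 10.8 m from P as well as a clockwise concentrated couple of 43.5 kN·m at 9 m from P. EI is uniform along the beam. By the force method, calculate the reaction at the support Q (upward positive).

Remove the prop at Q; the released (primary) structure is a cantilever built in at P.
Downward deflection at the released point Q due to the loads:
  point load 24 at a = 10.8: Pa²(3L − a)/(6EI) = 11757/EI
  clockwise couple 43.5 at a = 9: M₀a(2L − a)/(2EI) = 2936/EI
  δ_0 = 14694/EI
Tip deflection under a unit load at Q: L³/(3EI) = 576/EI.
The prop prevents deflection at Q: R_Q = δ_0/δ_{QQ} = 14694/576 = 25.51 kN.

R_Q = 25.51 kN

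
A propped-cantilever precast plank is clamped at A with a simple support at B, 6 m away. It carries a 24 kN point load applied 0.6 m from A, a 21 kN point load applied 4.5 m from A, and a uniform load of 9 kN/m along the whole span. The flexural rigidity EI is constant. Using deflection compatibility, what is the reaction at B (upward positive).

Release the roller at B. Primary structure: cantilever fixed at A.
Free-end deflection of the primary structure under the applied loading (downward +):
  point load 24 at a = 0.6: Pa²(3L − a)/(6EI) = 25.06/EI
  point load 21 at a = 4.5: Pa²(3L − a)/(6EI) = 956.8/EI
  UDL 9: wL⁴/(8EI) = 1458/EI
  δ_0 = 2440/EI
Tip deflection under a unit load at B: L³/(3EI) = 72/EI.
Compatibility at B: δ_0 − R_B·δ_{BB} = 0, so R_B = 2440/72 = 33.89 kN.

R_B = 33.89 kN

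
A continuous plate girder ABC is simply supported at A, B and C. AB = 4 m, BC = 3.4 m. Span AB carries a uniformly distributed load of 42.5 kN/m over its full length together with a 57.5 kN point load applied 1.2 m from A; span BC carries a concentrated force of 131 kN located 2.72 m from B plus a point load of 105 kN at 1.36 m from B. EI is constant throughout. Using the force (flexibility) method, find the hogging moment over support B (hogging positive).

M_B = 114.1 kN·m

Take M_B as the redundant. Released structure: two simple spans AB and BC with a hinge at B.
Discontinuity in slope at B on the released structure — sum the simple-span end rotations:
  span AB: UDL 42.5: wL³/(24EI) = 113.3/EI
  span AB: point load 57.5 at a = 1.2: Pab(L + a)/(6LEI) = 41.86/EI
  span BC: point load 131 at a = 2.72: Pab(L + b)/(6LEI) = 48.46/EI
  span BC: point load 105 at a = 1.36: Pab(L + b)/(6LEI) = 77.68/EI
  relative rotation θ_0 = (155.2 + 126.1)/EI = 281.3/EI
A unit hogging moment at B produces rotation L₁/(3EI) + L₂/(3EI) = 2.467/EI.
Compatibility: M_B·(L₁+L₂)/(3EI) = θ_0, giving M_B = 114.1 kN·m (hogging).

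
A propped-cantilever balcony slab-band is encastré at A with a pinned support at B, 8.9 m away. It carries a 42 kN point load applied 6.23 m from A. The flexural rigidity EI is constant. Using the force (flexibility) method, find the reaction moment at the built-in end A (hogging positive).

M_A = 51.02 kN·m

Remove the prop at B; the released (primary) structure is a cantilever built in at A.
Primary-structure tip deflection at B by superposition:
  point load 42 at a = 6.23: Pa²(3L − a)/(6EI) = 5562/EI
Tip deflection under a unit load at B: L³/(3EI) = 235/EI.
The prop prevents deflection at B: R_B = δ_0/δ_{BB} = 5562/235 = 23.67 kN.
Moment equilibrium about A: M_A = Σ(load moments about A) − R_B·L = 261.7 − 23.67×8.9 = 51.02 kN·m.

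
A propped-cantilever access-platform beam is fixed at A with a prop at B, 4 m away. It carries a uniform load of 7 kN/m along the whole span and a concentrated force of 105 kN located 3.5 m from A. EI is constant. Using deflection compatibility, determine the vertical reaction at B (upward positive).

Choose R_B as the redundant. The primary structure is the cantilever fixed at A.
Deflection at B on the released cantilever, summing each load's contribution:
  UDL 7: wL⁴/(8EI) = 224/EI
  point load 105 at a = 3.5: Pa²(3L − a)/(6EI) = 1822/EI
  δ_0 = 2046/EI
Tip deflection under a unit load at B: L³/(3EI) = 21.33/EI.
The prop prevents deflection at B: R_B = δ_0/δ_{BB} = 2046/21.33 = 95.92 kN.

R_B = 95.92 kN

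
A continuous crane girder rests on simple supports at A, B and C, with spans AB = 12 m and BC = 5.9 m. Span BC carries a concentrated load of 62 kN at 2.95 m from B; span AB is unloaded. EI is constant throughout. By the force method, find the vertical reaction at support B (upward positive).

Insert a hinge at B; M_B is the redundant, and each span becomes simply supported.
End slopes at the hinge B, treating each span as simply supported:
  span BC: point load 62 at a = 2.95: Pab(L + b)/(6LEI) = 134.9/EI
  relative rotation θ_0 = (0 + 134.9)/EI = 134.9/EI
A unit hogging moment at B produces rotation L₁/(3EI) + L₂/(3EI) = 5.967/EI.
Compatibility: M_B·(L₁+L₂)/(3EI) = θ_0, giving M_B = 22.61 kN·m (hogging).
Span AB, ΣM about A with M_B applied at B: R_B^{AB}·12 = 0 + 22.61, so R_B^{AB} = 1.884 kN and R_A = 0 − 1.884 = -1.884 kN.
Span BC, ΣM about C: R_B^{BC}·5.9 = 182.9 + 22.61, so R_B^{BC} = 34.83 kN and R_C = 62 − 34.83 = 27.17 kN.
R_B = 1.884 + 34.83 = 36.72 kN.

R_B = 36.72 kN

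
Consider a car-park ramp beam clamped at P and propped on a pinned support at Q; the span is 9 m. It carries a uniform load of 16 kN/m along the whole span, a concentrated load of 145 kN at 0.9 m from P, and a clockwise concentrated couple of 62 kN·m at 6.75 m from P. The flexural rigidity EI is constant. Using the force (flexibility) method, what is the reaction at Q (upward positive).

Choose R_Q as the redundant. The primary structure is the cantilever fixed at P.
Primary-structure tip deflection at Q by superposition:
  UDL 16: wL⁴/(8EI) = 13122/EI
  point load 145 at a = 0.9: Pa²(3L − a)/(6EI) = 510.9/EI
  clockwise couple 62 at a = 6.75: M₀a(2L − a)/(2EI) = 2354/EI
  δ_0 = 15987/EI
Tip deflection under a unit load at Q: L³/(3EI) = 243/EI.
The prop prevents deflection at Q: R_Q = δ_0/δ_{QQ} = 15987/243 = 65.79 kN.

R_Q = 65.79 kN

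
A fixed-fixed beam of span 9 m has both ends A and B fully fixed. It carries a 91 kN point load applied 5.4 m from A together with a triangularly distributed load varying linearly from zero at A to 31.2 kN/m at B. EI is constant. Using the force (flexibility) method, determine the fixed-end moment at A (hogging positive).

Release both end moments; the primary structure is a simply-supported span AB with redundants M_A and M_B.
On the primary (simply-supported) span, the end slopes from the loading are:
  at A: point load 91 at a = 5.4: Pab(L + b)/(6LEI) = 412.8/EI
  at B: point load 91 at a = 5.4: Pab(L + a)/(6LEI) = 471.7/EI
  at A: triangular load, peak 31.2: 7w₀L³/(360EI) = 442.3/EI
  at B: triangular load, peak 31.2: w₀L³/(45EI) = 505.4/EI
  θ_A0 = 855/EI,  θ_B0 = 977.2/EI
Flexibility coefficients: a unit moment at one end gives L/(3EI) there and L/(6EI) at the far end, so f₁₁ = f₂₂ = 3/EI and f₁₂ = f₂₁ = 1.5/EI.
Compatibility — zero rotation at each built-in end:
  3 M_A + 1.5 M_B = 855
  1.5 M_A + 3 M_B = 977.2
Solving the pair gives M_A = 162.9 kN·m and M_B = 244.3 kN·m (hogging).

M_A = 162.9 kN·m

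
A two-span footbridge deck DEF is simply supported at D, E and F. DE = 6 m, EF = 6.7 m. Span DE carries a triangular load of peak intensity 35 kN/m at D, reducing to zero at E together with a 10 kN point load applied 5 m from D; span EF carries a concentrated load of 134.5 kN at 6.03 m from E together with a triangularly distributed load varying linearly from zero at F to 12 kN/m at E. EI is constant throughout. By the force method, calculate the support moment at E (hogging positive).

M_E = 80.81 kN·m

Release continuity at E by inserting a hinge; the redundant is the internal moment M_E. The primary structure is two simply-supported spans DE and EF.
End slopes at the hinge E, treating each span as simply supported:
  span DE: triangular load, peak 35: 7w₀L³/(360EI) = 147/EI
  span DE: point load 10 at a = 5: Pab(L + a)/(6LEI) = 15.28/EI
  span EF: point load 134.5 at a = 6.03: Pab(L + b)/(6LEI) = 99.62/EI
  span EF: triangular load, peak 12: w₀L³/(45EI) = 80.2/EI
  relative rotation θ_0 = (162.3 + 179.8)/EI = 342.1/EI
A unit hogging moment at E produces rotation L₁/(3EI) + L₂/(3EI) = 4.233/EI.
Compatibility: M_E·(L₁+L₂)/(3EI) = θ_0, giving M_E = 80.81 kN·m (hogging).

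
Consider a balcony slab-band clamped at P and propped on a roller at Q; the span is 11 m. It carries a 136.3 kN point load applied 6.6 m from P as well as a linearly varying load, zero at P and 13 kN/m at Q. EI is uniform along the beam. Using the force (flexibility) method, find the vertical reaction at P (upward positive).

R_P = 109.6 kN

Release the roller at Q. Primary structure: cantilever fixed at P.
Primary-structure tip deflection at Q by superposition:
  point load 136.3 at a = 6.6: Pa²(3L − a)/(6EI) = 26124/EI
  triangular load, peak 13 at the free end: 11w₀L⁴/(120EI) = 17447/EI
  δ_0 = 43571/EI
Tip deflection under a unit load at Q: L³/(3EI) = 443.7/EI.
The prop prevents deflection at Q: R_Q = δ_0/δ_{QQ} = 43571/443.7 = 98.21 kN.
Vertical equilibrium: R_P = ΣP − R_Q = 207.8 − 98.21 = 109.6 kN.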